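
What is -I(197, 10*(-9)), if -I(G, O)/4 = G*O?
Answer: -70920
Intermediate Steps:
I(G, O) = -4*G*O
-I(197, 10*(-9)) = -(-4)*197*10*(-9) = -(-4)*197*(-90) = -1*70920 = -70920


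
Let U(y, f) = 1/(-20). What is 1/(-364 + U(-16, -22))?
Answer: -20/7281 ≈ -0.0027469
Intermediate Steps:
U(y, f) = -1/20
1/(-364 + U(-16, -22)) = 1/(-364 - 1/20) = 1/(-7281/20) = -20/7281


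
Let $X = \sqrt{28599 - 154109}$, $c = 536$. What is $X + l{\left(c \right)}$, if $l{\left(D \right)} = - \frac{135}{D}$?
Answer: $- \frac{135}{536} + i \sqrt{125510} \approx -0.25187 + 354.27 i$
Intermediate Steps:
$X = i \sqrt{125510}$ ($X = \sqrt{-125510} = i \sqrt{125510} \approx 354.27 i$)
$X + l{\left(c \right)} = i \sqrt{125510} - \frac{135}{536} = - \frac{135}{536} + i \sqrt{125510}$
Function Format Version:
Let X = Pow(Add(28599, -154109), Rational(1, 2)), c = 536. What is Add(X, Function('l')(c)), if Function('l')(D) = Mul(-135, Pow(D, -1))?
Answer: Add(Rational(-135, 536), Mul(I, Pow(125510, Rational(1, 2)))) ≈ Add(-0.25187, Mul(354.27, I))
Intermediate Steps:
X = Mul(I, Pow(125510, Rational(1, 2))) (X = Pow(-125510, Rational(1, 2)) = Mul(I, Pow(125510, Rational(1, 2))) ≈ Mul(354.27, I))
Add(X, Function('l')(c)) = Add(Mul(I, Pow(125510, Rational(1, 2))), Mul(-135, Pow(536, -1))) = Add(Mul(I, Pow(125510, Rational(1, 2))), Mul(-135, Rational(1, 536))) = Add(Mul(I, Pow(125510, Rational(1, 2))), Rational(-135, 536)) = Add(Rational(-135, 536), Mul(I, Pow(125510, Rational(1, 2))))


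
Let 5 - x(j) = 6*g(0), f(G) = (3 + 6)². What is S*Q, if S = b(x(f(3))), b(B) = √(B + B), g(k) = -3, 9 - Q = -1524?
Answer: 1533*√46 ≈ 10397.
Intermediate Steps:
Q = 1533 (Q = 9 - 1*(-1524) = 9 + 1524 = 1533)
f(G) = 81 (f(G) = 9² = 81)
x(j) = 23 (x(j) = 5 - 6*(-3) = 5 - 1*(-18) = 5 + 18 = 23)
b(B) = √2*√B (b(B) = √(2*B) = √2*√B)
S = √46 (S = √2*√23 = √46 ≈ 6.7823)
S*Q = √46*1533 = 1533*√46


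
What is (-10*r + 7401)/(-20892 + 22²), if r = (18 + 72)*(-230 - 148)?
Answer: -347601/20408 ≈ -17.033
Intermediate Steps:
r = -34020 (r = 90*(-378) = -34020)
(-10*r + 7401)/(-20892 + 22²) = (-10*(-34020) + 7401)/(-20892 + 22²) = (340200 + 7401)/(-20892 + 484) = 347601/(-20408) = 347601*(-1/20408) = -347601/20408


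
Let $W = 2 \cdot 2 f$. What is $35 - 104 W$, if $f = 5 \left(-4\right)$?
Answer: $8355$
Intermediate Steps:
$f = -20$
$W = -80$ ($W = 2 \cdot 2 \left(-20\right) = 4 \left(-20\right) = -80$)
$35 - 104 W = 35 - -8320 = 35 + 8320 = 8355$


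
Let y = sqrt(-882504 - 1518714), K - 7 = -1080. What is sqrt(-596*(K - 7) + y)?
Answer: sqrt(643680 + 3*I*sqrt(266802)) ≈ 802.3 + 0.966*I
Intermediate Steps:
K = -1073 (K = 7 - 1080 = -1073)
y = 3*I*sqrt(266802) (y = sqrt(-2401218) = 3*I*sqrt(266802) ≈ 1549.6*I)
sqrt(-596*(K - 7) + y) = sqrt(-596*(-1073 - 7) + 3*I*sqrt(266802)) = sqrt(-596*(-1080) + 3*I*sqrt(266802)) = sqrt(643680 + 3*I*sqrt(266802))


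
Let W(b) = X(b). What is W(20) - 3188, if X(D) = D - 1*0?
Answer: -3168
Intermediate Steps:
X(D) = D (X(D) = D + 0 = D)
W(b) = b
W(20) - 3188 = 20 - 3188 = -3168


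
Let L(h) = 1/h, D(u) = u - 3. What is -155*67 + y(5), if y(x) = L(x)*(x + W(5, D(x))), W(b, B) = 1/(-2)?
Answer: -103841/10 ≈ -10384.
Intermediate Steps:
D(u) = -3 + u
L(h) = 1/h
W(b, B) = -½ (W(b, B) = 1*(-½) = -½)
y(x) = (-½ + x)/x (y(x) = (x - ½)/x = (-½ + x)/x)
-155*67 + y(5) = -155*67 + (-½ + 5)/5 = -10385 + (⅕)*(9/2) = -10385 + 9/10 = -103841/10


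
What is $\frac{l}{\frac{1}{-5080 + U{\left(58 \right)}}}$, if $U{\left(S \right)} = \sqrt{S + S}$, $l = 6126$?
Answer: $-31120080 + 12252 \sqrt{29} \approx -3.1054 \cdot 10^{7}$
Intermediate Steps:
$U{\left(S \right)} = \sqrt{2} \sqrt{S}$ ($U{\left(S \right)} = \sqrt{2 S} = \sqrt{2} \sqrt{S}$)
$\frac{l}{\frac{1}{-5080 + U{\left(58 \right)}}} = \frac{6126}{\frac{1}{-5080 + \sqrt{2} \sqrt{58}}} = \frac{6126}{\frac{1}{-5080 + 2 \sqrt{29}}} = 6126 \left(-5080 + 2 \sqrt{29}\right) = -31120080 + 12252 \sqrt{29}$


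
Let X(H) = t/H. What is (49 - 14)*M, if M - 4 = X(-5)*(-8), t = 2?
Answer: 252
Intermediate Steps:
X(H) = 2/H
M = 36/5 (M = 4 + (2/(-5))*(-8) = 4 + (2*(-⅕))*(-8) = 4 - ⅖*(-8) = 4 + 16/5 = 36/5 ≈ 7.2000)
(49 - 14)*M = (49 - 14)*(36/5) = 35*(36/5) = 252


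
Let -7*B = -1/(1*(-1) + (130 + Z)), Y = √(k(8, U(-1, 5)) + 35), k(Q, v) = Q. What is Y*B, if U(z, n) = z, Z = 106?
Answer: √43/1645 ≈ 0.0039863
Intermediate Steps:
Y = √43 (Y = √(8 + 35) = √43 ≈ 6.5574)
B = 1/1645 (B = -(-1)/(7*(1*(-1) + (130 + 106))) = -(-1)/(7*(-1 + 236)) = -(-1)/(7*235) = -⅐*(-1/235) = 1/1645 ≈ 0.00060790)
Y*B = √43*(1/1645) = √43/1645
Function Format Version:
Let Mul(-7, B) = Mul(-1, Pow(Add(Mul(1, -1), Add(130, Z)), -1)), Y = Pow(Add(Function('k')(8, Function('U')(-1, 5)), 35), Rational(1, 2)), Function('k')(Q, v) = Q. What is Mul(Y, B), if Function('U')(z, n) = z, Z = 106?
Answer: Mul(Rational(1, 1645), Pow(43, Rational(1, 2))) ≈ 0.0039863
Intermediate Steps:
Y = Pow(43, Rational(1, 2)) (Y = Pow(Add(8, 35), Rational(1, 2)) = Pow(43, Rational(1, 2)) ≈ 6.5574)
B = Rational(1, 1645) (B = Mul(Rational(-1, 7), Mul(-1, Pow(Add(Mul(1, -1), Add(130, 106)), -1))) = Mul(Rational(-1, 7), Mul(-1, Pow(Add(-1, 236), -1))) = Mul(Rational(-1, 7), Mul(-1, Pow(235, -1))) = Mul(Rational(-1, 7), Mul(-1, Rational(1, 235))) = Mul(Rational(-1, 7), Rational(-1, 235)) = Rational(1, 1645) ≈ 0.00060790)
Mul(Y, B) = Mul(Pow(43, Rational(1, 2)), Rational(1, 1645)) = Mul(Rational(1, 1645), Pow(43, Rational(1, 2)))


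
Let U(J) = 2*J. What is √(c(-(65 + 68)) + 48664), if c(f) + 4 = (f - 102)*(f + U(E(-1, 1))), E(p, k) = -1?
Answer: √80385 ≈ 283.52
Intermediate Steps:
c(f) = -4 + (-102 + f)*(-2 + f) (c(f) = -4 + (f - 102)*(f + 2*(-1)) = -4 + (-102 + f)*(f - 2) = -4 + (-102 + f)*(-2 + f))
√(c(-(65 + 68)) + 48664) = √((200 + (-(65 + 68))² - (-104)*(65 + 68)) + 48664) = √((200 + (-1*133)² - (-104)*133) + 48664) = √((200 + (-133)² - 104*(-133)) + 48664) = √((200 + 17689 + 13832) + 48664) = √(31721 + 48664) = √80385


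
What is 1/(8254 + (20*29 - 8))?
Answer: 1/8826 ≈ 0.00011330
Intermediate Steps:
1/(8254 + (20*29 - 8)) = 1/(8254 + (580 - 8)) = 1/(8254 + 572) = 1/8826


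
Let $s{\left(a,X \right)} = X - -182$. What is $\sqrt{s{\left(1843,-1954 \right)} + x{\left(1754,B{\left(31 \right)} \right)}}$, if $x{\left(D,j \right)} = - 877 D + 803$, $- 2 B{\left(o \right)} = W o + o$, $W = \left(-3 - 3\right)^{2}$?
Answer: $i \sqrt{1539227} \approx 1240.7 i$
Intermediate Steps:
$W = 36$ ($W = \left(-6\right)^{2} = 36$)
$B{\left(o \right)} = - \frac{37 o}{2}$ ($B{\left(o \right)} = - \frac{36 o + o}{2} = - \frac{37 o}{2}$)
$s{\left(a,X \right)} = 182 + X$ ($s{\left(a,X \right)} = X + 182 = 182 + X$)
$x{\left(D,j \right)} = 803 - 877 D$
$\sqrt{s{\left(1843,-1954 \right)} + x{\left(1754,B{\left(31 \right)} \right)}} = \sqrt{\left(182 - 1954\right) + \left(803 - 1538258\right)} = \sqrt{-1772 + \left(803 - 1538258\right)} = \sqrt{-1772 - 1537455} = \sqrt{-1539227} = i \sqrt{1539227}$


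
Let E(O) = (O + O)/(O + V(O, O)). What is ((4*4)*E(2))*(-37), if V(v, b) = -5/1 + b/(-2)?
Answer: 592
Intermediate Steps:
V(v, b) = -5 - b/2 (V(v, b) = -5*1 + b*(-½) = -5 - b/2)
E(O) = 2*O/(-5 + O/2) (E(O) = (O + O)/(O + (-5 - O/2)) = (2*O)/(-5 + O/2) = 2*O/(-5 + O/2))
((4*4)*E(2))*(-37) = ((4*4)*(4*2/(-10 + 2)))*(-37) = (16*(4*2/(-8)))*(-37) = (16*(4*2*(-⅛)))*(-37) = (16*(-1))*(-37) = -16*(-37) = 592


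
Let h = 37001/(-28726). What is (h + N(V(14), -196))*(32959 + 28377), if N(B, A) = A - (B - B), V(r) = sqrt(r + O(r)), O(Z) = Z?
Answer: -173804664396/14363 ≈ -1.2101e+7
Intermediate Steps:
V(r) = sqrt(2)*sqrt(r) (V(r) = sqrt(r + r) = sqrt(2*r) = sqrt(2)*sqrt(r))
N(B, A) = A (N(B, A) = A - 1*0 = A + 0 = A)
h = -37001/28726 (h = 37001*(-1/28726) = -37001/28726 ≈ -1.2881)
(h + N(V(14), -196))*(32959 + 28377) = (-37001/28726 - 196)*(32959 + 28377) = -5667297/28726*61336 = -173804664396/14363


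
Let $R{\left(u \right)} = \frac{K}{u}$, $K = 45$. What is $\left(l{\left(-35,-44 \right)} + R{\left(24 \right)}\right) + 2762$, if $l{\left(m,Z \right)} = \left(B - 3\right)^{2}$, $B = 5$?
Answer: $\frac{22143}{8} \approx 2767.9$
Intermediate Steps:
$R{\left(u \right)} = \frac{45}{u}$
$l{\left(m,Z \right)} = 4$ ($l{\left(m,Z \right)} = \left(5 - 3\right)^{2} = 2^{2} = 4$)
$\left(l{\left(-35,-44 \right)} + R{\left(24 \right)}\right) + 2762 = \left(4 + \frac{45}{24}\right) + 2762 = \left(4 + 45 \cdot \frac{1}{24}\right) + 2762 = \left(4 + \frac{15}{8}\right) + 2762 = \frac{47}{8} + 2762 = \frac{22143}{8}$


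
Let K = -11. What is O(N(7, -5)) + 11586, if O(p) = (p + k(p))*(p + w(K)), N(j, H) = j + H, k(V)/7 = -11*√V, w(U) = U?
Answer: 11568 + 693*√2 ≈ 12548.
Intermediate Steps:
k(V) = -77*√V (k(V) = 7*(-11*√V) = -77*√V)
N(j, H) = H + j
O(p) = (-11 + p)*(p - 77*√p) (O(p) = (p - 77*√p)*(p - 11) = (p - 77*√p)*(-11 + p) = (-11 + p)*(p - 77*√p))
O(N(7, -5)) + 11586 = ((-5 + 7)² - 77*(-5 + 7)^(3/2) - 11*(-5 + 7) + 847*√(-5 + 7)) + 11586 = (2² - 154*√2 - 11*2 + 847*√2) + 11586 = (4 - 154*√2 - 22 + 847*√2) + 11586 = (-18 + 693*√2) + 11586 = 11568 + 693*√2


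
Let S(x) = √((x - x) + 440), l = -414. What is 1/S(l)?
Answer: √110/220 ≈ 0.047673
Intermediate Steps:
S(x) = 2*√110 (S(x) = √(0 + 440) = √440 = 2*√110)
1/S(l) = 1/(2*√110) = √110/220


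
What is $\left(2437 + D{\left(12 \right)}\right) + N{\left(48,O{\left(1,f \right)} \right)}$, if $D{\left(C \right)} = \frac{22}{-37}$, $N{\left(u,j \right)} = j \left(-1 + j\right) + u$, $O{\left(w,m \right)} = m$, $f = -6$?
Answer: $\frac{93477}{37} \approx 2526.4$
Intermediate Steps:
$N{\left(u,j \right)} = u + j \left(-1 + j\right)$
$D{\left(C \right)} = - \frac{22}{37}$ ($D{\left(C \right)} = 22 \left(- \frac{1}{37}\right) = - \frac{22}{37}$)
$\left(2437 + D{\left(12 \right)}\right) + N{\left(48,O{\left(1,f \right)} \right)} = \left(2437 - \frac{22}{37}\right) + \left(48 + \left(-6\right)^{2} - -6\right) = \frac{90147}{37} + \left(48 + 36 + 6\right) = \frac{90147}{37} + 90 = \frac{93477}{37}$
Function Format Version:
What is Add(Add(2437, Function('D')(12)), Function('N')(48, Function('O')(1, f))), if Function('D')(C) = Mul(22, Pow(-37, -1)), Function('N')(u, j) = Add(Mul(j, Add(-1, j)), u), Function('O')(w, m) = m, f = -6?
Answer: Rational(93477, 37) ≈ 2526.4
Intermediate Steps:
Function('N')(u, j) = Add(u, Mul(j, Add(-1, j)))
Function('D')(C) = Rational(-22, 37) (Function('D')(C) = Mul(22, Rational(-1, 37)) = Rational(-22, 37))
Add(Add(2437, Function('D')(12)), Function('N')(48, Function('O')(1, f))) = Add(Add(2437, Rational(-22, 37)), Add(48, Pow(-6, 2), Mul(-1, -6))) = Add(Rational(90147, 37), Add(48, 36, 6)) = Add(Rational(90147, 37), 90) = Rational(93477, 37)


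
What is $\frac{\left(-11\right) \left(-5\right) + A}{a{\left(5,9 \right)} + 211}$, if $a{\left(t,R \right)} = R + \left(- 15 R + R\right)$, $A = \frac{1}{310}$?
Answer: $\frac{17051}{29140} \approx 0.58514$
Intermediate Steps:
$A = \frac{1}{310} \approx 0.0032258$
$a{\left(t,R \right)} = - 13 R$ ($a{\left(t,R \right)} = R - 14 R = - 13 R$)
$\frac{\left(-11\right) \left(-5\right) + A}{a{\left(5,9 \right)} + 211} = \frac{\left(-11\right) \left(-5\right) + \frac{1}{310}}{\left(-13\right) 9 + 211} = \frac{55 + \frac{1}{310}}{-117 + 211} = \frac{17051}{310 \cdot 94} = \frac{17051}{310} \cdot \frac{1}{94} = \frac{17051}{29140}$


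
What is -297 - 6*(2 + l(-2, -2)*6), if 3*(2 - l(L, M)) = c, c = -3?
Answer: -417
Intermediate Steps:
l(L, M) = 3 (l(L, M) = 2 - ⅓*(-3) = 2 + 1 = 3)
-297 - 6*(2 + l(-2, -2)*6) = -297 - 6*(2 + 3*6) = -297 - 6*(2 + 18) = -297 - 6*20 = -297 - 120 = -417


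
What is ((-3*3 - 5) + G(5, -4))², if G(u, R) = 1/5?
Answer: 4761/25 ≈ 190.44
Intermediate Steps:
G(u, R) = ⅕
((-3*3 - 5) + G(5, -4))² = ((-3*3 - 5) + ⅕)² = ((-9 - 5) + ⅕)² = (-14 + ⅕)² = (-69/5)² = 4761/25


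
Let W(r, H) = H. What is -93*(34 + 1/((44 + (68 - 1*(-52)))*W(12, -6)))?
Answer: -1037105/328 ≈ -3161.9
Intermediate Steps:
-93*(34 + 1/((44 + (68 - 1*(-52)))*W(12, -6))) = -93*(34 + 1/((44 + (68 - 1*(-52)))*(-6))) = -93*(34 - 1/6/(44 + (68 + 52))) = -93*(34 - 1/6/(44 + 120)) = -93*(34 - 1/6/164) = -93*(34 + (1/164)*(-1/6)) = -93*(34 - 1/984) = -93*33455/984 = -1037105/328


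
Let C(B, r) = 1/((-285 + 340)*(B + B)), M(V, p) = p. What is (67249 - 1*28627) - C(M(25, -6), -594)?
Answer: 25490521/660 ≈ 38622.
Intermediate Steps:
C(B, r) = 1/(110*B) (C(B, r) = 1/(55*(2*B)) = 1/(110*B))
(67249 - 1*28627) - C(M(25, -6), -594) = (67249 - 1*28627) - 1/(110*(-6)) = (67249 - 28627) - (-1)/(110*6) = 38622 - 1*(-1/660) = 38622 + 1/660 = 25490521/660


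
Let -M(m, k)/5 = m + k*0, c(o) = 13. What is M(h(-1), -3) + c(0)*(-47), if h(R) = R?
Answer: -606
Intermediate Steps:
M(m, k) = -5*m (M(m, k) = -5*(m + k*0) = -5*(m + 0) = -5*m)
M(h(-1), -3) + c(0)*(-47) = -5*(-1) + 13*(-47) = 5 - 611 = -606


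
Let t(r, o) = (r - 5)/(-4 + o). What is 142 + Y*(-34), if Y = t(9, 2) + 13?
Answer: -232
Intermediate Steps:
t(r, o) = (-5 + r)/(-4 + o)
Y = 11 (Y = (-5 + 9)/(-4 + 2) + 13 = 4/(-2) + 13 = -½*4 + 13 = -2 + 13 = 11)
142 + Y*(-34) = 142 + 11*(-34) = 142 - 374 = -232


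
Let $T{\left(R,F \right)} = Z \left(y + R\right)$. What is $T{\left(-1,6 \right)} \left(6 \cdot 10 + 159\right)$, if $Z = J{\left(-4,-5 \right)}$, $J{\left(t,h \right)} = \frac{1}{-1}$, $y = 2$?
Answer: $-219$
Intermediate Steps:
$J{\left(t,h \right)} = -1$
$Z = -1$
$T{\left(R,F \right)} = -2 - R$ ($T{\left(R,F \right)} = - (2 + R) = -2 - R$)
$T{\left(-1,6 \right)} \left(6 \cdot 10 + 159\right) = \left(-2 - -1\right) \left(6 \cdot 10 + 159\right) = \left(-2 + 1\right) \left(60 + 159\right) = \left(-1\right) 219 = -219$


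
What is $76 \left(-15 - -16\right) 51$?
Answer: $3876$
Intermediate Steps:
$76 \left(-15 - -16\right) 51 = 76 \left(-15 + 16\right) 51 = 76 \cdot 1 \cdot 51 = 76 \cdot 51 = 3876$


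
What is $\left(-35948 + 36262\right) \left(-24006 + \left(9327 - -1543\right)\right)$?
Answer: $-4124704$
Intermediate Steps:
$\left(-35948 + 36262\right) \left(-24006 + \left(9327 - -1543\right)\right) = 314 \left(-24006 + \left(9327 + 1543\right)\right) = 314 \left(-24006 + 10870\right) = 314 \left(-13136\right) = -4124704$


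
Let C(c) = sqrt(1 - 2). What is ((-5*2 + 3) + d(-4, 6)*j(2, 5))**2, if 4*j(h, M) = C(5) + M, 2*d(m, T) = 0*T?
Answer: 49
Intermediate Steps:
d(m, T) = 0 (d(m, T) = (0*T)/2 = (1/2)*0 = 0)
C(c) = I (C(c) = sqrt(-1) = I)
j(h, M) = I/4 + M/4 (j(h, M) = (I + M)/4 = I/4 + M/4)
((-5*2 + 3) + d(-4, 6)*j(2, 5))**2 = ((-5*2 + 3) + 0*(I/4 + (1/4)*5))**2 = ((-10 + 3) + 0*(I/4 + 5/4))**2 = (-7 + 0*(5/4 + I/4))**2 = (-7 + 0)**2 = (-7)**2 = 49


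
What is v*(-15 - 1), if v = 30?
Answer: -480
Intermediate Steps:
v*(-15 - 1) = 30*(-15 - 1) = 30*(-16) = -480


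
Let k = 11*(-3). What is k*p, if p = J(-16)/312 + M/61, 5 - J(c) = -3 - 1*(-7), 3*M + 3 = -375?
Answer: 431761/6344 ≈ 68.058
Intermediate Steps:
M = -126 (M = -1 + (⅓)*(-375) = -1 - 125 = -126)
J(c) = 1 (J(c) = 5 - (-3 - 1*(-7)) = 5 - (-3 + 7) = 5 - 1*4 = 5 - 4 = 1)
k = -33
p = -39251/19032 (p = 1/312 - 126/61 = -39251/19032 ≈ -2.0624)
k*p = -33*(-39251/19032) = 431761/6344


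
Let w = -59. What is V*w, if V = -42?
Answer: 2478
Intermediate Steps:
V*w = -42*(-59) = 2478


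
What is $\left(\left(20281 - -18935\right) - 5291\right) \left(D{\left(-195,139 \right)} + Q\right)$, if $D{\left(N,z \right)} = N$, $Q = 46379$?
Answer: $1566792200$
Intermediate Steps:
$\left(\left(20281 - -18935\right) - 5291\right) \left(D{\left(-195,139 \right)} + Q\right) = \left(\left(20281 - -18935\right) - 5291\right) \left(-195 + 46379\right) = \left(\left(20281 + 18935\right) - 5291\right) 46184 = \left(39216 - 5291\right) 46184 = 33925 \cdot 46184 = 1566792200$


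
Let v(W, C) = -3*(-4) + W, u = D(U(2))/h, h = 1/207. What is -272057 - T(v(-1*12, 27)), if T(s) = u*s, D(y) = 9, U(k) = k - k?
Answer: -272057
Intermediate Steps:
U(k) = 0
h = 1/207 ≈ 0.0048309
u = 1863 (u = 9/(1/207) = 9*207 = 1863)
v(W, C) = 12 + W
T(s) = 1863*s
-272057 - T(v(-1*12, 27)) = -272057 - 1863*(12 - 1*12) = -272057 - 1863*(12 - 12) = -272057 - 1863*0 = -272057 - 1*0 = -272057 + 0 = -272057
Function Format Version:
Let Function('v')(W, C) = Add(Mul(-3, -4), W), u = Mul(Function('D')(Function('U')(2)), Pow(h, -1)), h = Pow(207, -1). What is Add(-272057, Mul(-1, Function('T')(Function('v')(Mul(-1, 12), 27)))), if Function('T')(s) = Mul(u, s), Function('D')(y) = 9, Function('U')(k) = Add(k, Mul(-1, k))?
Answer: -272057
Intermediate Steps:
Function('U')(k) = 0
h = Rational(1, 207) ≈ 0.0048309
u = 1863 (u = Mul(9, Pow(Rational(1, 207), -1)) = Mul(9, 207) = 1863)
Function('v')(W, C) = Add(12, W)
Function('T')(s) = Mul(1863, s)
Add(-272057, Mul(-1, Function('T')(Function('v')(Mul(-1, 12), 27)))) = Add(-272057, Mul(-1, Mul(1863, Add(12, Mul(-1, 12))))) = Add(-272057, Mul(-1, Mul(1863, Add(12, -12)))) = Add(-272057, Mul(-1, Mul(1863, 0))) = Add(-272057, Mul(-1, 0)) = Add(-272057, 0) = -272057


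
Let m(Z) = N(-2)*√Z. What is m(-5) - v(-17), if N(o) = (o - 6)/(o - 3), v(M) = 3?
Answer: -3 + 8*I*√5/5 ≈ -3.0 + 3.5777*I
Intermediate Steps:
N(o) = (-6 + o)/(-3 + o)
m(Z) = 8*√Z/5 (m(Z) = ((-6 - 2)/(-3 - 2))*√Z = (-8/(-5))*√Z = (-⅕*(-8))*√Z = 8*√Z/5)
m(-5) - v(-17) = 8*√(-5)/5 - 1*3 = 8*(I*√5)/5 - 3 = 8*I*√5/5 - 3 = -3 + 8*I*√5/5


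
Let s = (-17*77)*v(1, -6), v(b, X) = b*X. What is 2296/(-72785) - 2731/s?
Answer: -216808619/571653390 ≈ -0.37927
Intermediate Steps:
v(b, X) = X*b
s = 7854 (s = (-17*77)*(-6*1) = -1309*(-6) = 7854)
2296/(-72785) - 2731/s = 2296/(-72785) - 2731/7854 = 2296*(-1/72785) - 2731*1/7854 = -2296/72785 - 2731/7854 = -216808619/571653390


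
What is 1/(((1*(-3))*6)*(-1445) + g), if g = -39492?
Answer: -1/13482 ≈ -7.4173e-5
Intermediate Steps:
1/(((1*(-3))*6)*(-1445) + g) = 1/(((1*(-3))*6)*(-1445) - 39492) = 1/(-3*6*(-1445) - 39492) = 1/(-18*(-1445) - 39492) = 1/(26010 - 39492) = 1/(-13482) = -1/13482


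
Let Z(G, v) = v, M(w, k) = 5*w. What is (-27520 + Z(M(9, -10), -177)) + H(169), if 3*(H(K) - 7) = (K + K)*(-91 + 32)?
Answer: -103012/3 ≈ -34337.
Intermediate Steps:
H(K) = 7 - 118*K/3 (H(K) = 7 + ((K + K)*(-91 + 32))/3 = 7 + ((2*K)*(-59))/3 = 7 + (-118*K)/3 = 7 - 118*K/3)
(-27520 + Z(M(9, -10), -177)) + H(169) = (-27520 - 177) + (7 - 118/3*169) = -27697 + (7 - 19942/3) = -27697 - 19921/3 = -103012/3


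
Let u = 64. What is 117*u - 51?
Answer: 7437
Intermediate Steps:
117*u - 51 = 117*64 - 51 = 7488 - 51 = 7437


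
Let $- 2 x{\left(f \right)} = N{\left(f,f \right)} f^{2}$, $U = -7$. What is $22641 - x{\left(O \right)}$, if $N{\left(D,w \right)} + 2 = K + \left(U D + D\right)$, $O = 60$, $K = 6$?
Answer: $-618159$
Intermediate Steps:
$N{\left(D,w \right)} = 4 - 6 D$ ($N{\left(D,w \right)} = -2 + \left(6 + \left(- 7 D + D\right)\right) = -2 - \left(-6 + 6 D\right) = 4 - 6 D$)
$x{\left(f \right)} = - \frac{f^{2} \left(4 - 6 f\right)}{2}$ ($x{\left(f \right)} = - \frac{\left(4 - 6 f\right) f^{2}}{2} = - \frac{f^{2} \left(4 - 6 f\right)}{2}$)
$22641 - x{\left(O \right)} = 22641 - 60^{2} \left(-2 + 3 \cdot 60\right) = 22641 - 3600 \left(-2 + 180\right) = 22641 - 3600 \cdot 178 = 22641 - 640800 = -618159$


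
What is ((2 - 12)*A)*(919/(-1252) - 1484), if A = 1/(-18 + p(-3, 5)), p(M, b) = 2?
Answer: -9294435/10016 ≈ -927.96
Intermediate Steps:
A = -1/16 (A = 1/(-18 + 2) = 1/(-16) = -1/16 ≈ -0.062500)
((2 - 12)*A)*(919/(-1252) - 1484) = ((2 - 12)*(-1/16))*(919/(-1252) - 1484) = (-10*(-1/16))*(919*(-1/1252) - 1484) = 5*(-919/1252 - 1484)/8 = (5/8)*(-1858887/1252) = -9294435/10016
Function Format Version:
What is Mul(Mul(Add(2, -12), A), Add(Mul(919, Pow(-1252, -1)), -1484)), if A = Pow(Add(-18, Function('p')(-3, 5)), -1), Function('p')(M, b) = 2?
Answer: Rational(-9294435, 10016) ≈ -927.96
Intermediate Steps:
A = Rational(-1, 16) (A = Pow(Add(-18, 2), -1) = Pow(-16, -1) = Rational(-1, 16) ≈ -0.062500)
Mul(Mul(Add(2, -12), A), Add(Mul(919, Pow(-1252, -1)), -1484)) = Mul(Mul(Add(2, -12), Rational(-1, 16)), Add(Mul(919, Pow(-1252, -1)), -1484)) = Mul(Mul(-10, Rational(-1, 16)), Add(Mul(919, Rational(-1, 1252)), -1484)) = Mul(Rational(5, 8), Add(Rational(-919, 1252), -1484)) = Mul(Rational(5, 8), Rational(-1858887, 1252)) = Rational(-9294435, 10016)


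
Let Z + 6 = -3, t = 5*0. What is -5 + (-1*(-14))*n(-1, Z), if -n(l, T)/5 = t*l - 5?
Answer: 345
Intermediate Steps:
t = 0
Z = -9 (Z = -6 - 3 = -9)
n(l, T) = 25 (n(l, T) = -5*(0*l - 5) = -5*(0 - 5) = -5*(-5) = 25)
-5 + (-1*(-14))*n(-1, Z) = -5 - 1*(-14)*25 = -5 + 14*25 = -5 + 350 = 345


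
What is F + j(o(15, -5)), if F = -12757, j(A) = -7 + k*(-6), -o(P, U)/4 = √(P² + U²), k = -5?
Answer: -12734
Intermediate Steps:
o(P, U) = -4*√(P² + U²)
j(A) = 23 (j(A) = -7 - 5*(-6) = -7 + 30 = 23)
F + j(o(15, -5)) = -12757 + 23 = -12734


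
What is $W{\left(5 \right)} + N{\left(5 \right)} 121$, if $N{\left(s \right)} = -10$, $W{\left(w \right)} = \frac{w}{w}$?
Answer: $-1209$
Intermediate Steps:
$W{\left(w \right)} = 1$
$W{\left(5 \right)} + N{\left(5 \right)} 121 = 1 - 1210 = -1209$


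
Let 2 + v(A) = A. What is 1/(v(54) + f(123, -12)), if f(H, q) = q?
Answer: 1/40 ≈ 0.025000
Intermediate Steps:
v(A) = -2 + A
1/(v(54) + f(123, -12)) = 1/((-2 + 54) - 12) = 1/(52 - 12) = 1/40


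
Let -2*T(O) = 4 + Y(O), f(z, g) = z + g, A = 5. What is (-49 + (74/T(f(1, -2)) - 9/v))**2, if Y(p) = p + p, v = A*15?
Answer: 9474084/625 ≈ 15159.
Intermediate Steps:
f(z, g) = g + z
v = 75 (v = 5*15 = 75)
Y(p) = 2*p
T(O) = -2 - O (T(O) = -(4 + 2*O)/2 = -2 - O)
(-49 + (74/T(f(1, -2)) - 9/v))**2 = (-49 + (74/(-2 - (-2 + 1)) - 9/75))**2 = (-49 + (74/(-2 - 1*(-1)) - 9*1/75))**2 = (-49 + (74/(-2 + 1) - 3/25))**2 = (-49 + (74/(-1) - 3/25))**2 = (-49 + (74*(-1) - 3/25))**2 = (-49 + (-74 - 3/25))**2 = (-49 - 1853/25)**2 = (-3078/25)**2 = 9474084/625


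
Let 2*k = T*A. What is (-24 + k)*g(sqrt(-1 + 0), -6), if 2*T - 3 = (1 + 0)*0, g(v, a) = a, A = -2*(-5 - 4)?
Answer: 63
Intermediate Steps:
A = 18 (A = -2*(-9) = 18)
T = 3/2 (T = 3/2 + ((1 + 0)*0)/2 = 3/2 + (1*0)/2 = 3/2 + (1/2)*0 = 3/2 + 0 = 3/2 ≈ 1.5000)
k = 27/2 (k = ((3/2)*18)/2 = (1/2)*27 = 27/2 ≈ 13.500)
(-24 + k)*g(sqrt(-1 + 0), -6) = (-24 + 27/2)*(-6) = -21/2*(-6) = 63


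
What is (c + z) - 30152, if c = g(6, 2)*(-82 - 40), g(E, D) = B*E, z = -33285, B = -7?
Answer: -58313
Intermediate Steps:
g(E, D) = -7*E
c = 5124 (c = (-7*6)*(-82 - 40) = -42*(-122) = 5124)
(c + z) - 30152 = (5124 - 33285) - 30152 = -28161 - 30152 = -58313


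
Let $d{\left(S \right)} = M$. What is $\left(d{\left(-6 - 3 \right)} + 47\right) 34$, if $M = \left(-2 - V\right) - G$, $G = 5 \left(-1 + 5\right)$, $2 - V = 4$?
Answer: $918$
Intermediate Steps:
$V = -2$ ($V = 2 - 4 = -2$)
$G = 20$ ($G = 5 \cdot 4 = 20$)
$M = -20$ ($M = \left(-2 - -2\right) - 20 = \left(-2 + 2\right) - 20 = 0 - 20 = -20$)
$d{\left(S \right)} = -20$
$\left(d{\left(-6 - 3 \right)} + 47\right) 34 = \left(-20 + 47\right) 34 = 27 \cdot 34 = 918$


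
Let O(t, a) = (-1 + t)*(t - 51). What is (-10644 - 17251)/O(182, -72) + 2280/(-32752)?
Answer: -120959765/97072834 ≈ -1.2461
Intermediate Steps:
O(t, a) = (-1 + t)*(-51 + t)
(-10644 - 17251)/O(182, -72) + 2280/(-32752) = (-10644 - 17251)/(51 + 182² - 52*182) + 2280/(-32752) = -27895/(51 + 33124 - 9464) + 2280*(-1/32752) = -27895/23711 - 285/4094 = -120959765/97072834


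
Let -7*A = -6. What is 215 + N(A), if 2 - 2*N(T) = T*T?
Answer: 10566/49 ≈ 215.63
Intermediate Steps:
A = 6/7 (A = -1/7*(-6) = 6/7 ≈ 0.85714)
N(T) = 1 - T**2/2 (N(T) = 1 - T*T/2 = 1 - T**2/2)
215 + N(A) = 215 + (1 - (6/7)**2/2) = 215 + (1 - 1/2*36/49) = 215 + (1 - 18/49) = 215 + 31/49 = 10566/49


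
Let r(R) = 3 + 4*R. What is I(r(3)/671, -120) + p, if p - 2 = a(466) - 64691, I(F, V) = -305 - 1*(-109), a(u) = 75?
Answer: -64810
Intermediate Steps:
I(F, V) = -196 (I(F, V) = -305 + 109 = -196)
p = -64614 (p = 2 + (75 - 64691) = 2 - 64616 = -64614)
I(r(3)/671, -120) + p = -196 - 64614 = -64810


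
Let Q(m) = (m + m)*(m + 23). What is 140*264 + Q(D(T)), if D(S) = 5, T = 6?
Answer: 37240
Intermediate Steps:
Q(m) = 2*m*(23 + m) (Q(m) = (2*m)*(23 + m) = 2*m*(23 + m))
140*264 + Q(D(T)) = 140*264 + 2*5*(23 + 5) = 36960 + 2*5*28 = 36960 + 280 = 37240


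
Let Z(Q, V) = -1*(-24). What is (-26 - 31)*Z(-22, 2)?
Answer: -1368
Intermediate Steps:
Z(Q, V) = 24
(-26 - 31)*Z(-22, 2) = (-26 - 31)*24 = -57*24 = -1368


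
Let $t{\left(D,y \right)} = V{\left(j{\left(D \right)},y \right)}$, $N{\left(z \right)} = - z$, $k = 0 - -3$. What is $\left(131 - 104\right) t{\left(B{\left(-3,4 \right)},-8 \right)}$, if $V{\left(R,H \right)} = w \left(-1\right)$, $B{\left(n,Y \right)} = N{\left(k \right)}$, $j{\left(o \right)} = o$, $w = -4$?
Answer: $108$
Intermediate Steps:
$k = 3$ ($k = 0 + 3 = 3$)
$B{\left(n,Y \right)} = -3$ ($B{\left(n,Y \right)} = \left(-1\right) 3 = -3$)
$V{\left(R,H \right)} = 4$ ($V{\left(R,H \right)} = \left(-4\right) \left(-1\right) = 4$)
$t{\left(D,y \right)} = 4$
$\left(131 - 104\right) t{\left(B{\left(-3,4 \right)},-8 \right)} = \left(131 - 104\right) 4 = 27 \cdot 4 = 108$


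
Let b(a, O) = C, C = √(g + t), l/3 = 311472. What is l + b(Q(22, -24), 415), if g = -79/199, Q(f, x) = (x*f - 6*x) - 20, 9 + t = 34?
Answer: 934416 + 12*√6766/199 ≈ 9.3442e+5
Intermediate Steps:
t = 25 (t = -9 + 34 = 25)
Q(f, x) = -20 - 6*x + f*x (Q(f, x) = (f*x - 6*x) - 20 = (-6*x + f*x) - 20 = -20 - 6*x + f*x)
l = 934416 (l = 3*311472 = 934416)
g = -79/199 (g = -79*1/199 = -79/199 ≈ -0.39699)
C = 12*√6766/199 (C = √(-79/199 + 25) = √(4896/199) = 12*√6766/199 ≈ 4.9601)
b(a, O) = 12*√6766/199
l + b(Q(22, -24), 415) = 934416 + 12*√6766/199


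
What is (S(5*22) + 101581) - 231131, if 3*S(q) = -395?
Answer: -389045/3 ≈ -1.2968e+5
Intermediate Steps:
S(q) = -395/3 (S(q) = (⅓)*(-395) = -395/3)
(S(5*22) + 101581) - 231131 = (-395/3 + 101581) - 231131 = 304348/3 - 231131 = -389045/3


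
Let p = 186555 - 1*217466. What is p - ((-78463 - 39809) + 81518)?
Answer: 5843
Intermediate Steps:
p = -30911 (p = 186555 - 217466 = -30911)
p - ((-78463 - 39809) + 81518) = -30911 - ((-78463 - 39809) + 81518) = -30911 - (-118272 + 81518) = -30911 - 1*(-36754) = -30911 + 36754 = 5843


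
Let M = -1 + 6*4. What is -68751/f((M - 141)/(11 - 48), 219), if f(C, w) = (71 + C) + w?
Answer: -847929/3616 ≈ -234.49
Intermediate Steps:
M = 23 (M = -1 + 24 = 23)
f(C, w) = 71 + C + w
-68751/f((M - 141)/(11 - 48), 219) = -68751/(71 + (23 - 141)/(11 - 48) + 219) = -68751/(71 - 118/(-37) + 219) = -68751/(71 - 118*(-1/37) + 219) = -68751/(71 + 118/37 + 219) = -68751/10848/37 = -68751*37/10848 = -847929/3616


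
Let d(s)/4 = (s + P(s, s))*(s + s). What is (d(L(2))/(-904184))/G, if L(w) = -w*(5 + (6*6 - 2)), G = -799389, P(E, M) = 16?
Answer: 1612/30116447649 ≈ 5.3526e-8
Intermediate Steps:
L(w) = -39*w (L(w) = -w*(5 + (36 - 2)) = -w*(5 + 34) = -w*39 = -39*w)
d(s) = 8*s*(16 + s) (d(s) = 4*((s + 16)*(s + s)) = 4*((16 + s)*(2*s)) = 4*(2*s*(16 + s)) = 8*s*(16 + s))
(d(L(2))/(-904184))/G = ((8*(-39*2)*(16 - 39*2))/(-904184))/(-799389) = ((8*(-78)*(16 - 78))*(-1/904184))*(-1/799389) = ((8*(-78)*(-62))*(-1/904184))*(-1/799389) = (38688*(-1/904184))*(-1/799389) = -4836/113023*(-1/799389) = 1612/30116447649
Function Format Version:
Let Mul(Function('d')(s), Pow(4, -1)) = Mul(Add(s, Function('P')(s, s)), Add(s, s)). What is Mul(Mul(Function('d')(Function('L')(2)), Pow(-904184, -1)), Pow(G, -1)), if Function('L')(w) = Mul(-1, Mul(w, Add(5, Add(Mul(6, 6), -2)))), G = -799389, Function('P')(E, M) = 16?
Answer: Rational(1612, 30116447649) ≈ 5.3526e-8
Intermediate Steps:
Function('L')(w) = Mul(-39, w) (Function('L')(w) = Mul(-1, Mul(w, Add(5, Add(36, -2)))) = Mul(-1, Mul(w, Add(5, 34))) = Mul(-1, Mul(w, 39)) = Mul(-1, Mul(39, w)) = Mul(-39, w))
Function('d')(s) = Mul(8, s, Add(16, s)) (Function('d')(s) = Mul(4, Mul(Add(s, 16), Add(s, s))) = Mul(4, Mul(Add(16, s), Mul(2, s))) = Mul(4, Mul(2, s, Add(16, s))) = Mul(8, s, Add(16, s)))
Mul(Mul(Function('d')(Function('L')(2)), Pow(-904184, -1)), Pow(G, -1)) = Mul(Mul(Mul(8, Mul(-39, 2), Add(16, Mul(-39, 2))), Pow(-904184, -1)), Pow(-799389, -1)) = Mul(Mul(Mul(8, -78, Add(16, -78)), Rational(-1, 904184)), Rational(-1, 799389)) = Mul(Mul(Mul(8, -78, -62), Rational(-1, 904184)), Rational(-1, 799389)) = Mul(Mul(38688, Rational(-1, 904184)), Rational(-1, 799389)) = Mul(Rational(-4836, 113023), Rational(-1, 799389)) = Rational(1612, 30116447649)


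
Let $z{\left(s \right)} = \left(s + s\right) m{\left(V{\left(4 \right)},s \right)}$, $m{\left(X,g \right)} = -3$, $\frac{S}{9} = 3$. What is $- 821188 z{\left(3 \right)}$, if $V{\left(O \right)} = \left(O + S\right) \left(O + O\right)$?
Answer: $14781384$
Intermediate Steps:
$S = 27$ ($S = 9 \cdot 3 = 27$)
$V{\left(O \right)} = 2 O \left(27 + O\right)$ ($V{\left(O \right)} = \left(O + 27\right) \left(O + O\right) = \left(27 + O\right) 2 O = 2 O \left(27 + O\right)$)
$z{\left(s \right)} = - 6 s$ ($z{\left(s \right)} = \left(s + s\right) \left(-3\right) = 2 s \left(-3\right) = - 6 s$)
$- 821188 z{\left(3 \right)} = - 821188 \left(\left(-6\right) 3\right) = \left(-821188\right) \left(-18\right) = 14781384$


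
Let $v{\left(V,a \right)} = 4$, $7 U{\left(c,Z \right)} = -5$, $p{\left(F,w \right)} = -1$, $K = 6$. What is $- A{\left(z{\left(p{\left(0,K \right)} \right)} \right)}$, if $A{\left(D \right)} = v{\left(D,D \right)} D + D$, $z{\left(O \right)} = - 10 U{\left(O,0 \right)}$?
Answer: $- \frac{250}{7} \approx -35.714$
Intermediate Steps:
$U{\left(c,Z \right)} = - \frac{5}{7}$ ($U{\left(c,Z \right)} = \frac{1}{7} \left(-5\right) = - \frac{5}{7}$)
$z{\left(O \right)} = \frac{50}{7}$ ($z{\left(O \right)} = \left(-10\right) \left(- \frac{5}{7}\right) = \frac{50}{7}$)
$A{\left(D \right)} = 5 D$ ($A{\left(D \right)} = 4 D + D = 5 D$)
$- A{\left(z{\left(p{\left(0,K \right)} \right)} \right)} = - \frac{5 \cdot 50}{7} = \left(-1\right) \frac{250}{7} = - \frac{250}{7}$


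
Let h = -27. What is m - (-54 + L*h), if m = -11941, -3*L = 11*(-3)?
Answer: -11590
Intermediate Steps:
L = 11 (L = -11*(-3)/3 = -1/3*(-33) = 11)
m - (-54 + L*h) = -11941 - (-54 + 11*(-27)) = -11941 - (-54 - 297) = -11941 - 1*(-351) = -11941 + 351 = -11590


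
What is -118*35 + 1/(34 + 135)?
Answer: -697969/169 ≈ -4130.0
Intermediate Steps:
-118*35 + 1/(34 + 135) = -4130 + 1/169 = -697969/169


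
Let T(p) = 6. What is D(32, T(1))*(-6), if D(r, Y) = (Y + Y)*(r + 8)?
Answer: -2880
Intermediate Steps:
D(r, Y) = 2*Y*(8 + r) (D(r, Y) = (2*Y)*(8 + r) = 2*Y*(8 + r))
D(32, T(1))*(-6) = (2*6*(8 + 32))*(-6) = (2*6*40)*(-6) = 480*(-6) = -2880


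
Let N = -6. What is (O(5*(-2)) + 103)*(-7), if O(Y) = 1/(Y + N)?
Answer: -11529/16 ≈ -720.56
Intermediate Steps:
O(Y) = 1/(-6 + Y) (O(Y) = 1/(Y - 6) = 1/(-6 + Y))
(O(5*(-2)) + 103)*(-7) = (1/(-6 + 5*(-2)) + 103)*(-7) = (1/(-6 - 10) + 103)*(-7) = (1/(-16) + 103)*(-7) = (-1/16 + 103)*(-7) = (1647/16)*(-7) = -11529/16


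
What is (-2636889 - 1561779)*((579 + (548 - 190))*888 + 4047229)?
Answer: -20486497792380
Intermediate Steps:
(-2636889 - 1561779)*((579 + (548 - 190))*888 + 4047229) = -4198668*((579 + 358)*888 + 4047229) = -4198668*(937*888 + 4047229) = -4198668*(832056 + 4047229) = -4198668*4879285 = -20486497792380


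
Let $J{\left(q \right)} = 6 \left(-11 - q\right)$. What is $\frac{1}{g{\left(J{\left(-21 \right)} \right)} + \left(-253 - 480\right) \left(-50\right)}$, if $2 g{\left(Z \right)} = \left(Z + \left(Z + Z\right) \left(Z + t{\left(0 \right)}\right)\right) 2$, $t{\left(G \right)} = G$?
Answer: $\frac{1}{43910} \approx 2.2774 \cdot 10^{-5}$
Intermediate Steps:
$J{\left(q \right)} = -66 - 6 q$
$g{\left(Z \right)} = Z + 2 Z^{2}$ ($g{\left(Z \right)} = \frac{\left(Z + \left(Z + Z\right) \left(Z + 0\right)\right) 2}{2} = \frac{\left(Z + 2 Z Z\right) 2}{2} = \frac{\left(Z + 2 Z^{2}\right) 2}{2} = \frac{2 Z + 4 Z^{2}}{2} = Z + 2 Z^{2}$)
$\frac{1}{g{\left(J{\left(-21 \right)} \right)} + \left(-253 - 480\right) \left(-50\right)} = \frac{1}{\left(-66 - -126\right) \left(1 + 2 \left(-66 - -126\right)\right) + \left(-253 - 480\right) \left(-50\right)} = \frac{1}{\left(-66 + 126\right) \left(1 + 2 \left(-66 + 126\right)\right) - -36650} = \frac{1}{60 \left(1 + 2 \cdot 60\right) + 36650} = \frac{1}{60 \left(1 + 120\right) + 36650} = \frac{1}{60 \cdot 121 + 36650} = \frac{1}{7260 + 36650} = \frac{1}{43910}$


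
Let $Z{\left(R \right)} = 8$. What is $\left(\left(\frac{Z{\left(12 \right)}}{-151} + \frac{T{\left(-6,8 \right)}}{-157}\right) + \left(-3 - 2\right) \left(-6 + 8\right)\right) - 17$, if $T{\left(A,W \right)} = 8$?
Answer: $- \frac{642553}{23707} \approx -27.104$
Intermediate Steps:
$\left(\left(\frac{Z{\left(12 \right)}}{-151} + \frac{T{\left(-6,8 \right)}}{-157}\right) + \left(-3 - 2\right) \left(-6 + 8\right)\right) - 17 = \left(\left(\frac{8}{-151} + \frac{8}{-157}\right) + \left(-3 - 2\right) \left(-6 + 8\right)\right) - 17 = \left(\left(8 \left(- \frac{1}{151}\right) + 8 \left(- \frac{1}{157}\right)\right) - 10\right) - 17 = \left(\left(- \frac{8}{151} - \frac{8}{157}\right) - 10\right) - 17 = \left(- \frac{2464}{23707} - 10\right) - 17 = - \frac{239534}{23707} - 17 = - \frac{642553}{23707}$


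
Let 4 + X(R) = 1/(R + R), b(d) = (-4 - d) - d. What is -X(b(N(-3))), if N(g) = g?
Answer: 15/4 ≈ 3.7500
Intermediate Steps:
b(d) = -4 - 2*d
X(R) = -4 + 1/(2*R) (X(R) = -4 + 1/(R + R) = -4 + 1/(2*R))
-X(b(N(-3))) = -(-4 + 1/(2*(-4 - 2*(-3)))) = -(-4 + 1/(2*(-4 + 6))) = -(-4 + (½)/2) = -(-4 + (½)*(½)) = -(-4 + ¼) = -1*(-15/4) = 15/4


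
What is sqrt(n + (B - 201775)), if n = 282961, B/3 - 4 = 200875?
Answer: sqrt(683823) ≈ 826.94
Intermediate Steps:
B = 602637 (B = 12 + 3*200875 = 12 + 602625 = 602637)
sqrt(n + (B - 201775)) = sqrt(282961 + (602637 - 201775)) = sqrt(282961 + 400862) = sqrt(683823)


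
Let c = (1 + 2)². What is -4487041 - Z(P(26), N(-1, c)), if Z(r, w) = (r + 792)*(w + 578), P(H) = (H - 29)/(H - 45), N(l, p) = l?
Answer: -93938206/19 ≈ -4.9441e+6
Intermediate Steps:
c = 9 (c = 3² = 9)
P(H) = (-29 + H)/(-45 + H)
Z(r, w) = (578 + w)*(792 + r) (Z(r, w) = (792 + r)*(578 + w) = (578 + w)*(792 + r))
-4487041 - Z(P(26), N(-1, c)) = -4487041 - (457776 + 578*((-29 + 26)/(-45 + 26)) + 792*(-1) + ((-29 + 26)/(-45 + 26))*(-1)) = -4487041 - (457776 + 578*(-3/(-19)) - 792 + (-3/(-19))*(-1)) = -4487041 - (457776 + 578*(-1/19*(-3)) - 792 - 1/19*(-3)*(-1)) = -4487041 - (457776 + 578*(3/19) - 792 + (3/19)*(-1)) = -4487041 - (457776 + 1734/19 - 792 - 3/19) = -4487041 - 1*8684427/19 = -4487041 - 8684427/19 = -93938206/19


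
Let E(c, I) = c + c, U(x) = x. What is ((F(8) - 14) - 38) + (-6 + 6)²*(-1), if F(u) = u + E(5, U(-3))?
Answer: -34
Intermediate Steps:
E(c, I) = 2*c
F(u) = 10 + u (F(u) = u + 2*5 = u + 10 = 10 + u)
((F(8) - 14) - 38) + (-6 + 6)²*(-1) = (((10 + 8) - 14) - 38) + (-6 + 6)²*(-1) = ((18 - 14) - 38) + 0²*(-1) = (4 - 38) + 0*(-1) = -34 + 0 = -34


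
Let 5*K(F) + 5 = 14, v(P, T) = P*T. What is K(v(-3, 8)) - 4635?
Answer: -23166/5 ≈ -4633.2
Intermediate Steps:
K(F) = 9/5 (K(F) = -1 + (⅕)*14 = -1 + 14/5 = 9/5)
K(v(-3, 8)) - 4635 = 9/5 - 4635 = -23166/5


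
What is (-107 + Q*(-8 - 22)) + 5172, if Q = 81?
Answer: 2635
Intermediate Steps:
(-107 + Q*(-8 - 22)) + 5172 = (-107 + 81*(-8 - 22)) + 5172 = (-107 + 81*(-30)) + 5172 = (-107 - 2430) + 5172 = -2537 + 5172 = 2635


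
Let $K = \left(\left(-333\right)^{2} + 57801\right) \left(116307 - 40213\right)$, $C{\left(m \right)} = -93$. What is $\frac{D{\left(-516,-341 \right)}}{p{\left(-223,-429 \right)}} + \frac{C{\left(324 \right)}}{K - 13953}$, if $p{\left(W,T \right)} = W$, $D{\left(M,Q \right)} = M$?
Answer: $\frac{2207840653091}{954163696087} \approx 2.3139$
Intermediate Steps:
$K = 12836296860$ ($K = \left(110889 + 57801\right) 76094 = 168690 \cdot 76094 = 12836296860$)
$\frac{D{\left(-516,-341 \right)}}{p{\left(-223,-429 \right)}} + \frac{C{\left(324 \right)}}{K - 13953} = - \frac{516}{-223} - \frac{93}{12836296860 - 13953} = \left(-516\right) \left(- \frac{1}{223}\right) - \frac{93}{12836296860 - 13953} = \frac{516}{223} - \frac{93}{12836282907} = \frac{516}{223} - \frac{31}{4278760969} = \frac{2207840653091}{954163696087}$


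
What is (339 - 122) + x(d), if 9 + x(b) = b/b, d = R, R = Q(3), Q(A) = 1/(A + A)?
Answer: 209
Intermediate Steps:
Q(A) = 1/(2*A)
R = 1/6 (R = (1/2)/3 = (1/2)*(1/3) = 1/6 ≈ 0.16667)
d = 1/6 ≈ 0.16667
x(b) = -8 (x(b) = -9 + b/b = -9 + 1 = -8)
(339 - 122) + x(d) = (339 - 122) - 8 = 217 - 8 = 209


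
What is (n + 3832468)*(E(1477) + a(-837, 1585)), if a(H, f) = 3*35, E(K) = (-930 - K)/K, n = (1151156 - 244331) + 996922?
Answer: 875793833770/1477 ≈ 5.9295e+8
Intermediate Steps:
n = 1903747 (n = 906825 + 996922 = 1903747)
E(K) = (-930 - K)/K
a(H, f) = 105
(n + 3832468)*(E(1477) + a(-837, 1585)) = (1903747 + 3832468)*((-930 - 1*1477)/1477 + 105) = 5736215*((-930 - 1477)/1477 + 105) = 5736215*((1/1477)*(-2407) + 105) = 5736215*(-2407/1477 + 105) = 5736215*(152678/1477) = 875793833770/1477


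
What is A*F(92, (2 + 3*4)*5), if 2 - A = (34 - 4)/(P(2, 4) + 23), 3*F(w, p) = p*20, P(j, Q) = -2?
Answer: 800/3 ≈ 266.67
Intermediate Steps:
F(w, p) = 20*p/3 (F(w, p) = (p*20)/3 = (20*p)/3 = 20*p/3)
A = 4/7 (A = 2 - (34 - 4)/(-2 + 23) = 2 - 30/21 = 2 - 1*10/7 = 2 - 10/7 = 4/7 ≈ 0.57143)
A*F(92, (2 + 3*4)*5) = 4*(20*((2 + 3*4)*5)/3)/7 = 4*(20*((2 + 12)*5)/3)/7 = 4*(20*(14*5)/3)/7 = 4*((20/3)*70)/7 = (4/7)*(1400/3) = 800/3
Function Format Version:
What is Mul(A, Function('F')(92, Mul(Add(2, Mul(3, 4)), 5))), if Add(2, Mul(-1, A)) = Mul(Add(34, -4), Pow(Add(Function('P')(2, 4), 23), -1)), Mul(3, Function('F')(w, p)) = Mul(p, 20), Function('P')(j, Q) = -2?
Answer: Rational(800, 3) ≈ 266.67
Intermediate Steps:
Function('F')(w, p) = Mul(Rational(20, 3), p) (Function('F')(w, p) = Mul(Rational(1, 3), Mul(p, 20)) = Mul(Rational(1, 3), Mul(20, p)) = Mul(Rational(20, 3), p))
A = Rational(4, 7) (A = Add(2, Mul(-1, Mul(Add(34, -4), Pow(Add(-2, 23), -1)))) = Add(2, Mul(-1, Mul(30, Pow(21, -1)))) = Add(2, Mul(-1, Mul(30, Rational(1, 21)))) = Add(2, Mul(-1, Rational(10, 7))) = Add(2, Rational(-10, 7)) = Rational(4, 7) ≈ 0.57143)
Mul(A, Function('F')(92, Mul(Add(2, Mul(3, 4)), 5))) = Mul(Rational(4, 7), Mul(Rational(20, 3), Mul(Add(2, Mul(3, 4)), 5))) = Mul(Rational(4, 7), Mul(Rational(20, 3), Mul(Add(2, 12), 5))) = Mul(Rational(4, 7), Mul(Rational(20, 3), Mul(14, 5))) = Mul(Rational(4, 7), Mul(Rational(20, 3), 70)) = Mul(Rational(4, 7), Rational(1400, 3)) = Rational(800, 3)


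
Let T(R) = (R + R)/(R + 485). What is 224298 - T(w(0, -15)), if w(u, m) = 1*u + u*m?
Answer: 224298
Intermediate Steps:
w(u, m) = u + m*u
T(R) = 2*R/(485 + R) (T(R) = (2*R)/(485 + R) = 2*R/(485 + R))
224298 - T(w(0, -15)) = 224298 - 2*0*(1 - 15)/(485 + 0*(1 - 15)) = 224298 - 2*0*(-14)/(485 + 0*(-14)) = 224298 - 2*0/(485 + 0) = 224298 - 2*0/485 = 224298 - 1*0 = 224298 + 0 = 224298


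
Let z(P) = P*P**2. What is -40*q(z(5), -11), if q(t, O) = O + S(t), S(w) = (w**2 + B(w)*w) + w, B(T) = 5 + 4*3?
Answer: -714560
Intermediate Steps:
z(P) = P**3
B(T) = 17 (B(T) = 5 + 12 = 17)
S(w) = w**2 + 18*w (S(w) = (w**2 + 17*w) + w = w**2 + 18*w)
q(t, O) = O + t*(18 + t)
-40*q(z(5), -11) = -40*(-11 + 5**3*(18 + 5**3)) = -40*(-11 + 125*(18 + 125)) = -40*(-11 + 125*143) = -40*(-11 + 17875) = -40*17864 = -714560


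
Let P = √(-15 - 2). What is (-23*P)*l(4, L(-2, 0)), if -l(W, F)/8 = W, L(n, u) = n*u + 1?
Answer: 736*I*√17 ≈ 3034.6*I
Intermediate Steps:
L(n, u) = 1 + n*u
l(W, F) = -8*W
P = I*√17 (P = √(-17) = I*√17 ≈ 4.1231*I)
(-23*P)*l(4, L(-2, 0)) = (-23*I*√17)*(-8*4) = -23*I*√17*(-32) = 736*I*√17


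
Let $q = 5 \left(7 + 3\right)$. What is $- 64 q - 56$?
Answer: $-3256$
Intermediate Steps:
$q = 50$ ($q = 5 \cdot 10 = 50$)
$- 64 q - 56 = \left(-64\right) 50 - 56 = -3200 - 56 = -3256$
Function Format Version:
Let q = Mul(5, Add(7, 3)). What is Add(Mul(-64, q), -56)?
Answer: -3256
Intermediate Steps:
q = 50 (q = Mul(5, 10) = 50)
Add(Mul(-64, q), -56) = Add(Mul(-64, 50), -56) = Add(-3200, -56) = -3256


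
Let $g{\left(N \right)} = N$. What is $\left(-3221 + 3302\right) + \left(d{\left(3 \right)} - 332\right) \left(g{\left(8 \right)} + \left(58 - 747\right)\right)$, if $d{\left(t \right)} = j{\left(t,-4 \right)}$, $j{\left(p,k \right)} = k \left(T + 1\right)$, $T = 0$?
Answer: $228897$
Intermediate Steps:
$j{\left(p,k \right)} = k$ ($j{\left(p,k \right)} = k \left(0 + 1\right) = k 1 = k$)
$d{\left(t \right)} = -4$
$\left(-3221 + 3302\right) + \left(d{\left(3 \right)} - 332\right) \left(g{\left(8 \right)} + \left(58 - 747\right)\right) = \left(-3221 + 3302\right) + \left(-4 - 332\right) \left(8 + \left(58 - 747\right)\right) = 81 - 336 \left(8 + \left(58 - 747\right)\right) = 81 - 336 \left(8 - 689\right) = 81 - -228816 = 81 + 228816 = 228897$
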